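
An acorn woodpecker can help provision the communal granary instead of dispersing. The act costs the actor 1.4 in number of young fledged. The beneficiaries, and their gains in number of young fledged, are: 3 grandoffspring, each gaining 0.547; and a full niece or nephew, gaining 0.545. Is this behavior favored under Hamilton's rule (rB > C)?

Hamilton's rule: the trait is favored when the sum of r·B over every recipient exceeds the actor's cost C.
r to a grandoffspring = 1/4 (two parent–offspring links: r = (1/2)^2 = 1/4).
r to a full niece or nephew = 0.25 (full aunt/uncle↔niece/nephew: two paths of length 3 through the shared grandparent pair: r = 2·(1/2)^3 = 1/4).
Summing one r·B term per recipient: 3·0.25·0.547 + 1·0.25·0.545 = 0.5465.
0.5465 < 1.4: the indirect benefit is less than the cost.

No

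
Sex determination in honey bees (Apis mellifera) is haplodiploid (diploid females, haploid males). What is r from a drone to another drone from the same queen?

Haploid brothers each carry a random half of the queen's diploid genome, so on average they share half: r = 1/2.

0.5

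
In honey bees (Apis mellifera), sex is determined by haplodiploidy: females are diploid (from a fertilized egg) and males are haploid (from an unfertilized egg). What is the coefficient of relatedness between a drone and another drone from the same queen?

Haploid brothers each carry a random half of the queen's diploid genome, so on average they share half: r = 1/2.

0.5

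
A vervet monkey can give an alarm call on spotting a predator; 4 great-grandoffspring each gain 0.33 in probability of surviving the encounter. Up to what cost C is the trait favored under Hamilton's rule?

r to a great-grandoffspring = 1/8 (three parent–offspring links: r = (1/2)^3 = 1/8).
Hamilton's rule: n·r·B > C, so the trait is favored while C < n·r·B = 4·0.125·0.33 = 0.165.

0.165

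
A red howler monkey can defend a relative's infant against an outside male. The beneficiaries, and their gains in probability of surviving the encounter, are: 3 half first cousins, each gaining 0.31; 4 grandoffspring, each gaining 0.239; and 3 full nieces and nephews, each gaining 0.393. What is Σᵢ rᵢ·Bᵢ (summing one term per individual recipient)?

r to a half first cousin = 0.0625 (half first cousins share one grandparent — one path of length 4: r = (1/2)^4 = 1/16).
r to a grandoffspring = 0.25 (two parent–offspring links: r = (1/2)^2 = 1/4).
r to a full niece or nephew = 0.25 (full aunt/uncle↔niece/nephew: two paths of length 3 through the shared grandparent pair: r = 2·(1/2)^3 = 1/4).
Summing one r·B term per recipient: 3·0.0625·0.31 + 4·0.25·0.239 + 3·0.25·0.393 = 0.591875.

0.591875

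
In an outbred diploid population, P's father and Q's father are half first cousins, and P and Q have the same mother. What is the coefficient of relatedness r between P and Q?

With two independent routes of shared ancestry, r is the sum of the two contributions.
P and Q are related in two ways: half second cousins through their fathers (r = 1/64) and half-sibs through their shared mother (r = 1/4).
r = 1/64 + 1/4 = 17/64 = 0.265625.

0.265625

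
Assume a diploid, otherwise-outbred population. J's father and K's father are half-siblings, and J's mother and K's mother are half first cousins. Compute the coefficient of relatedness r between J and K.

0.078125

Wright's path rule: contributions from independent ancestry routes add.
J and K are related in two ways: half first cousins through their fathers (r = 1/16) and half second cousins through their mothers (r = 1/64).
r = 1/16 + 1/64 = 0.078125.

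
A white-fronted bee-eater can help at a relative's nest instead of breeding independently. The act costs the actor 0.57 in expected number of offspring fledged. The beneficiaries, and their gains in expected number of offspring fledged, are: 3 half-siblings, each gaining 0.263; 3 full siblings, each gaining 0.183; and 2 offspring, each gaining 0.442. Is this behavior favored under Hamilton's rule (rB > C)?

Hamilton's rule: the trait is favored when the sum of r·B over every recipient exceeds the actor's cost C.
r to a half-sibling = 1/4 (half-sibs share one parent — one path of length 2: r = (1/2)^2 = 1/4).
r to a full sibling = 1/2 (full sibs share both parents — two paths of length 2: r = 2·(1/2)^2 = 1/2).
r to an offspring = 1/2 (one parent–offspring link: r = (1/2)^1 = 1/2).
Summing one r·B term per recipient: 3·0.25·0.263 + 3·0.5·0.183 + 2·0.5·0.442 = 0.91375.
0.91375 > 0.57: the indirect benefit exceeds the cost.

Yes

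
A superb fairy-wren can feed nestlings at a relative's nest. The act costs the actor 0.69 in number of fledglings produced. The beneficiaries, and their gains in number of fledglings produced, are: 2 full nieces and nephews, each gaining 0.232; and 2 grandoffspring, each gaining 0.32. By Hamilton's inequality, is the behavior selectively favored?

Hamilton's rule: the trait is favored when the sum of r·B over every recipient exceeds the actor's cost C.
r to a full niece or nephew = 1/4 (full aunt/uncle↔niece/nephew: two paths of length 3 through the shared grandparent pair: r = 2·(1/2)^3 = 1/4).
r to a grandoffspring = 0.25 (two parent–offspring links: r = (1/2)^2 = 1/4).
Summing one r·B term per recipient: 2·0.25·0.232 + 2·0.25·0.32 = 0.276.
0.276 < 0.69: the indirect benefit is less than the cost.

No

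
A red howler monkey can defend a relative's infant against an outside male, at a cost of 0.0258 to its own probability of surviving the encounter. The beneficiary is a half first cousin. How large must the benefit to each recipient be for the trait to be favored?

r to a half first cousin = 0.0625 (half first cousins share one grandparent — one path of length 4: r = (1/2)^4 = 1/16).
Hamilton's rule with n recipients of equal r: n·r·B > C, so B > C/(n·r) = 0.0258/(1·0.0625) = 0.4128.

0.4128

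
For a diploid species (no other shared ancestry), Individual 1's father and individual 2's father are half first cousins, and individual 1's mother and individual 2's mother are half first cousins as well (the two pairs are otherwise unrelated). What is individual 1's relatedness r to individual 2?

Relatedness sums over independent paths through distinct common ancestors.
Individual 1 and individual 2 are related in two ways: half second cousins through their fathers (r = 1/64) and half second cousins through their mothers (r = 1/64).
r = 1/64 + 1/64 = 1/32 = 0.03125.

0.03125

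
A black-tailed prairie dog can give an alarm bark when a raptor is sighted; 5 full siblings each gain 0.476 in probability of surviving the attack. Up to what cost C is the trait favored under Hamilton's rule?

r to a full sibling = 0.5 (full sibs share both parents — two paths of length 2: r = 2·(1/2)^2 = 1/2).
Hamilton's rule: n·r·B > C, so the trait is favored while C < n·r·B = 5·0.5·0.476 = 1.19.

1.19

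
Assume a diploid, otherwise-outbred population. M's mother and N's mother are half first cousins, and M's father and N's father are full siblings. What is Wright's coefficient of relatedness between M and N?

0.140625

Relatedness sums over independent paths through distinct common ancestors.
M and N are related in two ways: half second cousins through their mothers (r = 1/64) and first cousins through their fathers (r = 1/8).
r = 1/64 + 1/8 = 0.140625.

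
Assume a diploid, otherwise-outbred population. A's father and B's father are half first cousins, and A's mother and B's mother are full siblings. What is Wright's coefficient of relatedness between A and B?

With two independent routes of shared ancestry, r is the sum of the two contributions.
A and B are related in two ways: half second cousins through their fathers (r = 1/64) and first cousins through their mothers (r = 1/8).
r = 1/64 + 1/8 = 0.140625.

0.140625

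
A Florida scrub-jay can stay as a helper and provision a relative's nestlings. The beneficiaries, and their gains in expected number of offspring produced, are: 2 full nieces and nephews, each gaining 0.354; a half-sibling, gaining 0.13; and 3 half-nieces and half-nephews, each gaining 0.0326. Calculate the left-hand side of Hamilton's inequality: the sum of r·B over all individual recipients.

0.221725

r to a full niece or nephew = 1/4 (full aunt/uncle↔niece/nephew: two paths of length 3 through the shared grandparent pair: r = 2·(1/2)^3 = 1/4).
r to a half-sibling = 0.25 (half-sibs share one parent — one path of length 2: r = (1/2)^2 = 1/4).
r to a half-niece or half-nephew = 1/8 (half-aunt/uncle↔niece/nephew: one path of length 3: r = (1/2)^3 = 1/8).
Summing one r·B term per recipient: 2·0.25·0.354 + 1·0.25·0.13 + 3·0.125·0.0326 = 0.221725.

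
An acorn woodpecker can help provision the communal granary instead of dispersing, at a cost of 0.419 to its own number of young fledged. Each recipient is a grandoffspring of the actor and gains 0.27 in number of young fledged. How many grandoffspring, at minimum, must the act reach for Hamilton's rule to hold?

r to a grandoffspring = 0.25 (two parent–offspring links: r = (1/2)^2 = 1/4).
Hamilton's rule: n·r·B > C  ⇒  n > C/(r·B) = 0.419/(0.25·0.27) = 6.207.
The smallest integer exceeding 6.207 is 7.

7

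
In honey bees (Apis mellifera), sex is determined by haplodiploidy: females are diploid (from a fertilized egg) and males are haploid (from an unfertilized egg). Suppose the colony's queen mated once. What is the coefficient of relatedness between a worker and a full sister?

0.75

Haplodiploid full sisters inherit their father's entire haploid genome identically (contributing 1/2) and on average half of their mother's contribution (1/2 · 1/2 = 1/4); r = 1/2 + 1/4 = 3/4.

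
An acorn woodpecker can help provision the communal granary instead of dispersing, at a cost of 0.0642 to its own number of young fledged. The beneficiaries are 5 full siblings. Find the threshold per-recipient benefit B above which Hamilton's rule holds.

0.0257

r to a full sibling = 1/2 (full sibs share both parents — two paths of length 2: r = 2·(1/2)^2 = 1/2).
Hamilton's rule with n recipients of equal r: n·r·B > C, so B > C/(n·r) = 0.0642/(5·0.5) = 0.0257.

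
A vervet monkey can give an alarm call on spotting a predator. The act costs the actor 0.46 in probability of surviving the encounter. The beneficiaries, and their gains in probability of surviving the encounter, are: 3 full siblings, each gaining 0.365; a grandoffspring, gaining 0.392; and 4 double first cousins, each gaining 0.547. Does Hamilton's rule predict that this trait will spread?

Hamilton's rule: the trait is favored when the sum of r·B over every recipient exceeds the actor's cost C.
r to a full sibling = 1/2 (full sibs share both parents — two paths of length 2: r = 2·(1/2)^2 = 1/2).
r to a grandoffspring = 1/4 (two parent–offspring links: r = (1/2)^2 = 1/4).
r to a double first cousin = 1/4 (double first cousins share both grandparent pairs — four paths of length 4: r = 4·(1/2)^4 = 1/4).
Summing one r·B term per recipient: 3·0.5·0.365 + 1·0.25·0.392 + 4·0.25·0.547 = 1.1925.
1.1925 > 0.46: the indirect benefit exceeds the cost.

Yes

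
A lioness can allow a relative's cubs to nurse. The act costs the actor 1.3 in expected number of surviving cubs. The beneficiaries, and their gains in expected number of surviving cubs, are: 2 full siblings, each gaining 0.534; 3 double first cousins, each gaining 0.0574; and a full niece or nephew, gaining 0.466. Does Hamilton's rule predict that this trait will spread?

Hamilton's rule: the trait is favored when the sum of r·B over every recipient exceeds the actor's cost C.
r to a full sibling = 1/2 (full sibs share both parents — two paths of length 2: r = 2·(1/2)^2 = 1/2).
r to a double first cousin = 0.25 (double first cousins share both grandparent pairs — four paths of length 4: r = 4·(1/2)^4 = 1/4).
r to a full niece or nephew = 0.25 (full aunt/uncle↔niece/nephew: two paths of length 3 through the shared grandparent pair: r = 2·(1/2)^3 = 1/4).
Summing one r·B term per recipient: 2·0.5·0.534 + 3·0.25·0.0574 + 1·0.25·0.466 = 0.69355.
0.69355 < 1.3: the indirect benefit is less than the cost.

No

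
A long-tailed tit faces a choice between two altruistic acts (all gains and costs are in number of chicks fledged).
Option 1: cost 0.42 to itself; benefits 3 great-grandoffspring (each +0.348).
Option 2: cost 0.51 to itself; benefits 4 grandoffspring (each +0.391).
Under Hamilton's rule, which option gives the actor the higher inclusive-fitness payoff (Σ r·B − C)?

Option 2

Option 1: r to a great-grandoffspring = 0.125.
Option 1: Σ r·B − C = (3·0.125·0.348) − 0.42 = -0.2895.
Option 2: r to a grandoffspring = 0.25.
Option 2: Σ r·B − C = (4·0.25·0.391) − 0.51 = -0.119.
Option 2 has the higher net inclusive-fitness payoff.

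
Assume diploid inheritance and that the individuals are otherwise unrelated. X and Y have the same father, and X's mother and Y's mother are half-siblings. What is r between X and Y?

0.3125

Wright's path rule: contributions from independent ancestry routes add.
X and Y are related in two ways: half-sibs through their shared father (r = 1/4) and half first cousins through their mothers (r = 1/16).
r = 1/4 + 1/16 = 0.3125.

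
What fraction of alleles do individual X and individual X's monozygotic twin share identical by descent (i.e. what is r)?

1

Each parent–offspring link contributes a factor of 1/2, and independent paths through distinct common ancestors add.
Monozygotic twins share every allele identical by descent: r = 1.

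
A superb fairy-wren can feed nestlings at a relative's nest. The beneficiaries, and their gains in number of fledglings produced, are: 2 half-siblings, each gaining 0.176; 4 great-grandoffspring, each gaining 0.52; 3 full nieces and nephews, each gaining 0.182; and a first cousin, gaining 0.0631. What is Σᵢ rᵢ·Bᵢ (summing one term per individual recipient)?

0.4923875

r to a half-sibling = 0.25 (half-sibs share one parent — one path of length 2: r = (1/2)^2 = 1/4).
r to a great-grandoffspring = 0.125 (three parent–offspring links: r = (1/2)^3 = 1/8).
r to a full niece or nephew = 1/4 (full aunt/uncle↔niece/nephew: two paths of length 3 through the shared grandparent pair: r = 2·(1/2)^3 = 1/4).
r to a first cousin = 0.125 (first cousins share one grandparent pair — two paths of length 4: r = 2·(1/2)^4 = 1/8).
Summing one r·B term per recipient: 2·0.25·0.176 + 4·0.125·0.52 + 3·0.25·0.182 + 1·0.125·0.0631 = 0.4923875.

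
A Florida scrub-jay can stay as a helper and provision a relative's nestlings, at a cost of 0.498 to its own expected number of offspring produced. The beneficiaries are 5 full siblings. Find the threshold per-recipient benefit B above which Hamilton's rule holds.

0.1992

r to a full sibling = 1/2 (full sibs share both parents — two paths of length 2: r = 2·(1/2)^2 = 1/2).
Hamilton's rule with n recipients of equal r: n·r·B > C, so B > C/(n·r) = 0.498/(5·0.5) = 0.1992.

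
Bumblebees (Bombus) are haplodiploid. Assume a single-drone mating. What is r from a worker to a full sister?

Haplodiploid full sisters inherit their father's entire haploid genome identically (contributing 1/2) and on average half of their mother's contribution (1/2 · 1/2 = 1/4); r = 1/2 + 1/4 = 3/4.

0.75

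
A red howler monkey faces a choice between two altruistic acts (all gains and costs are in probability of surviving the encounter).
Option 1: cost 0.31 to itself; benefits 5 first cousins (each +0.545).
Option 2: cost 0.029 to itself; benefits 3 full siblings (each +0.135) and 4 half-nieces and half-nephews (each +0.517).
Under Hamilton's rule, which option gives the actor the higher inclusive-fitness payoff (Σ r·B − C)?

Option 2

Option 1: r to a first cousin = 0.125.
Option 1: Σ r·B − C = (5·0.125·0.545) − 0.31 = 0.030625.
Option 2: r to a full sibling = 0.5.
Option 2: r to a half-niece or half-nephew = 0.125.
Option 2: Σ r·B − C = (3·0.5·0.135 + 4·0.125·0.517) − 0.029 = 0.432.
Option 2 has the higher net inclusive-fitness payoff.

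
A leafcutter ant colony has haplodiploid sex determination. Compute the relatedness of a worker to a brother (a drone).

Her haploid brother carries none of their father's genes and a random half of their mother's genome; that half matches the maternal half of her own genome with probability 1/2: r = 1/2 · 1/2 = 1/4.

0.25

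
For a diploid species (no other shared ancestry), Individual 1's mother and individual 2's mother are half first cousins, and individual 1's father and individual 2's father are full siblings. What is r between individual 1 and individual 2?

0.140625

Independent pedigree routes through distinct common ancestors add.
Individual 1 and individual 2 are related in two ways: half second cousins through their mothers (r = 1/64) and first cousins through their fathers (r = 1/8).
r = 1/64 + 1/8 = 0.140625.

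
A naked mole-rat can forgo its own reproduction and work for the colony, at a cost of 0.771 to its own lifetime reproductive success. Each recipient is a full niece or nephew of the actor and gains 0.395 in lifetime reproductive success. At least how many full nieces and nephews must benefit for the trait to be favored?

8

r to a full niece or nephew = 0.25 (full aunt/uncle↔niece/nephew: two paths of length 3 through the shared grandparent pair: r = 2·(1/2)^3 = 1/4).
Hamilton's rule: n·r·B > C  ⇒  n > C/(r·B) = 0.771/(0.25·0.395) = 7.808.
The smallest integer exceeding 7.808 is 8.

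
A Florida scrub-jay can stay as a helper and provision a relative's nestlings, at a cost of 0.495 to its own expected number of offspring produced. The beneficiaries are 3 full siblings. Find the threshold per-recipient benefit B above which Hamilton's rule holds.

0.33

r to a full sibling = 0.5 (full sibs share both parents — two paths of length 2: r = 2·(1/2)^2 = 1/2).
Hamilton's rule with n recipients of equal r: n·r·B > C, so B > C/(n·r) = 0.495/(3·0.5) = 0.33.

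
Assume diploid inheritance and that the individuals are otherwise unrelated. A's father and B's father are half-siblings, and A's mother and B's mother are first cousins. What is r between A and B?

Relatedness sums over independent paths through distinct common ancestors.
A and B are related in two ways: half first cousins through their fathers (r = 1/16) and second cousins through their mothers (r = 1/32).
r = 1/16 + 1/32 = 0.09375.

0.09375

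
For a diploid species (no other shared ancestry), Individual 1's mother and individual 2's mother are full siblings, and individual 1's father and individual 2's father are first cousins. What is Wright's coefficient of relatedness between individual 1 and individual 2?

With two independent routes of shared ancestry, r is the sum of the two contributions.
Individual 1 and individual 2 are related in two ways: first cousins through their mothers (r = 1/8) and second cousins through their fathers (r = 1/32).
r = 1/8 + 1/32 = 5/32 = 0.15625.

0.15625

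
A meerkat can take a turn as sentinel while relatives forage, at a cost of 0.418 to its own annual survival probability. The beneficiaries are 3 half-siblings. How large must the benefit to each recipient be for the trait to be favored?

0.5573

r to a half-sibling = 0.25 (half-sibs share one parent — one path of length 2: r = (1/2)^2 = 1/4).
Hamilton's rule with n recipients of equal r: n·r·B > C, so B > C/(n·r) = 0.418/(3·0.25) = 0.5573.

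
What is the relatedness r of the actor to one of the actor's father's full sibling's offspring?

0.125

Each parent–offspring link contributes a factor of 1/2, and independent paths through distinct common ancestors add.
First cousins share one grandparent pair — two paths of length 4: r = 2·(1/2)^4 = 1/8.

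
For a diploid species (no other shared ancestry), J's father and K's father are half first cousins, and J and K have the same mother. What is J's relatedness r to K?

0.265625

Independent pedigree routes through distinct common ancestors add.
J and K are related in two ways: half second cousins through their fathers (r = 1/64) and half-sibs through their shared mother (r = 1/4).
r = 1/64 + 1/4 = 17/64 = 0.265625.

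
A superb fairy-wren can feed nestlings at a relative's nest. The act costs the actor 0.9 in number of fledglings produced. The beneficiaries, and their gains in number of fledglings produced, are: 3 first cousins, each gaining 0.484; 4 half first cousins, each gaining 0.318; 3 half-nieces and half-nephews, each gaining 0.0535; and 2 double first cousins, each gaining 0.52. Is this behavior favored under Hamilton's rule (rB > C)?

No

Hamilton's rule: the trait is favored when the sum of r·B over every recipient exceeds the actor's cost C.
r to a first cousin = 0.125 (first cousins share one grandparent pair — two paths of length 4: r = 2·(1/2)^4 = 1/8).
r to a half first cousin = 0.0625 (half first cousins share one grandparent — one path of length 4: r = (1/2)^4 = 1/16).
r to a half-niece or half-nephew = 0.125 (half-aunt/uncle↔niece/nephew: one path of length 3: r = (1/2)^3 = 1/8).
r to a double first cousin = 1/4 (double first cousins share both grandparent pairs — four paths of length 4: r = 4·(1/2)^4 = 1/4).
Summing one r·B term per recipient: 3·0.125·0.484 + 4·0.0625·0.318 + 3·0.125·0.0535 + 2·0.25·0.52 = 0.5410625.
0.5410625 < 0.9: the indirect benefit is less than the cost.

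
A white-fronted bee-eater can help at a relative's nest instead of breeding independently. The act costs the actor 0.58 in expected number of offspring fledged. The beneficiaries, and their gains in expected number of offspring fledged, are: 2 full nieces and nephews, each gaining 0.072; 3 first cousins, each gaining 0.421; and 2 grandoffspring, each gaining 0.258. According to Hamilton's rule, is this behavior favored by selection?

No

Hamilton's rule: the trait is favored when the sum of r·B over every recipient exceeds the actor's cost C.
r to a full niece or nephew = 1/4 (full aunt/uncle↔niece/nephew: two paths of length 3 through the shared grandparent pair: r = 2·(1/2)^3 = 1/4).
r to a first cousin = 1/8 (first cousins share one grandparent pair — two paths of length 4: r = 2·(1/2)^4 = 1/8).
r to a grandoffspring = 1/4 (two parent–offspring links: r = (1/2)^2 = 1/4).
Summing one r·B term per recipient: 2·0.25·0.072 + 3·0.125·0.421 + 2·0.25·0.258 = 0.322875.
0.322875 < 0.58: the indirect benefit is less than the cost.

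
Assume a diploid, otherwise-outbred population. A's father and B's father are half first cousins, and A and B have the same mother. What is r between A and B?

Wright's path rule: contributions from independent ancestry routes add.
A and B are related in two ways: half second cousins through their fathers (r = 1/64) and half-sibs through their shared mother (r = 1/4).
r = 1/64 + 1/4 = 0.265625.

0.265625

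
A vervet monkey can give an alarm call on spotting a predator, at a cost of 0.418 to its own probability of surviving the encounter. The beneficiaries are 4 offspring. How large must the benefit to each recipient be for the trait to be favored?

r to an offspring = 0.5 (one parent–offspring link: r = (1/2)^1 = 1/2).
Hamilton's rule with n recipients of equal r: n·r·B > C, so B > C/(n·r) = 0.418/(4·0.5) = 0.209.

0.209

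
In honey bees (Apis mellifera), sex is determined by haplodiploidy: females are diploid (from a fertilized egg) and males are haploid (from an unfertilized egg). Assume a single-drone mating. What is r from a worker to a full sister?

Haplodiploid full sisters inherit their father's entire haploid genome identically (contributing 1/2) and on average half of their mother's contribution (1/2 · 1/2 = 1/4); r = 1/2 + 1/4 = 3/4.

0.75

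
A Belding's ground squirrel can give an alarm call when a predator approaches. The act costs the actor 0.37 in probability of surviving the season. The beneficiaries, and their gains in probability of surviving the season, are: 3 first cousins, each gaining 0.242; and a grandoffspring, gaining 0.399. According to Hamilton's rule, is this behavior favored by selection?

Hamilton's rule: the trait is favored when the sum of r·B over every recipient exceeds the actor's cost C.
r to a first cousin = 1/8 (first cousins share one grandparent pair — two paths of length 4: r = 2·(1/2)^4 = 1/8).
r to a grandoffspring = 0.25 (two parent–offspring links: r = (1/2)^2 = 1/4).
Summing one r·B term per recipient: 3·0.125·0.242 + 1·0.25·0.399 = 0.1905.
0.1905 < 0.37: the indirect benefit is less than the cost.

No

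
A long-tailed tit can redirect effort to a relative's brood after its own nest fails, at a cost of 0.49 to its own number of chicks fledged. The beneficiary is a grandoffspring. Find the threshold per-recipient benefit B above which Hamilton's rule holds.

1.96

r to a grandoffspring = 1/4 (two parent–offspring links: r = (1/2)^2 = 1/4).
Hamilton's rule with n recipients of equal r: n·r·B > C, so B > C/(n·r) = 0.49/(1·0.25) = 1.96.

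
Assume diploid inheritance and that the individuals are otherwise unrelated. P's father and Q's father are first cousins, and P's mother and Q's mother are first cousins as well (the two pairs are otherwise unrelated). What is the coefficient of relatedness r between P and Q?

0.0625

Independent pedigree routes through distinct common ancestors add.
P and Q are related in two ways: second cousins through their fathers (r = 1/32) and second cousins through their mothers (r = 1/32).
r = 1/32 + 1/32 = 0.0625.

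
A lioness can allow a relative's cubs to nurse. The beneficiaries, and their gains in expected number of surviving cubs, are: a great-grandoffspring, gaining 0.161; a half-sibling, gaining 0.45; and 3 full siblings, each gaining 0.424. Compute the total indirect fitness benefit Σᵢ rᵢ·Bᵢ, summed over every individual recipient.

r to a great-grandoffspring = 1/8 (three parent–offspring links: r = (1/2)^3 = 1/8).
r to a half-sibling = 1/4 (half-sibs share one parent — one path of length 2: r = (1/2)^2 = 1/4).
r to a full sibling = 0.5 (full sibs share both parents — two paths of length 2: r = 2·(1/2)^2 = 1/2).
Summing one r·B term per recipient: 1·0.125·0.161 + 1·0.25·0.45 + 3·0.5·0.424 = 0.768625.

0.768625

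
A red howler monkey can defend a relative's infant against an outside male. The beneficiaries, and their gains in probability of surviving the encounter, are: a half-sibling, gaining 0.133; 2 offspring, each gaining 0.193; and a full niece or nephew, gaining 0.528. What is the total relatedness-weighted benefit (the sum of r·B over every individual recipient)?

r to a half-sibling = 0.25 (half-sibs share one parent — one path of length 2: r = (1/2)^2 = 1/4).
r to an offspring = 1/2 (one parent–offspring link: r = (1/2)^1 = 1/2).
r to a full niece or nephew = 0.25 (full aunt/uncle↔niece/nephew: two paths of length 3 through the shared grandparent pair: r = 2·(1/2)^3 = 1/4).
Summing one r·B term per recipient: 1·0.25·0.133 + 2·0.5·0.193 + 1·0.25·0.528 = 0.35825.

0.35825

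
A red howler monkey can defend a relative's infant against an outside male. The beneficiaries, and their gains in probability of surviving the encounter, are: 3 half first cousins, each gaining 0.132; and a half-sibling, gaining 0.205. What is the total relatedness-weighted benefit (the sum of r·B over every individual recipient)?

0.076

r to a half first cousin = 0.0625 (half first cousins share one grandparent — one path of length 4: r = (1/2)^4 = 1/16).
r to a half-sibling = 0.25 (half-sibs share one parent — one path of length 2: r = (1/2)^2 = 1/4).
Summing one r·B term per recipient: 3·0.0625·0.132 + 1·0.25·0.205 = 0.076.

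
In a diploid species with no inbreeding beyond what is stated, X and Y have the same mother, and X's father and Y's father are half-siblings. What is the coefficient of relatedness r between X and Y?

With two independent routes of shared ancestry, r is the sum of the two contributions.
X and Y are related in two ways: half-sibs through their shared mother (r = 1/4) and half first cousins through their fathers (r = 1/16).
r = 1/4 + 1/16 = 5/16 = 0.3125.

0.3125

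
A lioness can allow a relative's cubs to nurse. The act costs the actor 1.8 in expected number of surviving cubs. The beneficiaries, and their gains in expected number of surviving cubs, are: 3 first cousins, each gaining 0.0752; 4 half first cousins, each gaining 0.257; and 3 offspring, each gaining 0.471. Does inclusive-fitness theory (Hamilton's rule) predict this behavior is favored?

Hamilton's rule: the trait is favored when the sum of r·B over every recipient exceeds the actor's cost C.
r to a first cousin = 0.125 (first cousins share one grandparent pair — two paths of length 4: r = 2·(1/2)^4 = 1/8).
r to a half first cousin = 1/16 (half first cousins share one grandparent — one path of length 4: r = (1/2)^4 = 1/16).
r to an offspring = 0.5 (one parent–offspring link: r = (1/2)^1 = 1/2).
Summing one r·B term per recipient: 3·0.125·0.0752 + 4·0.0625·0.257 + 3·0.5·0.471 = 0.79895.
0.79895 < 1.8: the indirect benefit is less than the cost.

No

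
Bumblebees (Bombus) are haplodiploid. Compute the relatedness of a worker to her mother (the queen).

One meiotic link between diploid queen and diploid daughter: r = 1/2.

0.5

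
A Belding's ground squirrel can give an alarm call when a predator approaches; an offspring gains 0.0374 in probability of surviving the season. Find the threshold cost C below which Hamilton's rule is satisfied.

r to an offspring = 1/2 (one parent–offspring link: r = (1/2)^1 = 1/2).
Hamilton's rule: n·r·B > C, so the trait is favored while C < n·r·B = 1·0.5·0.0374 = 0.0187.

0.0187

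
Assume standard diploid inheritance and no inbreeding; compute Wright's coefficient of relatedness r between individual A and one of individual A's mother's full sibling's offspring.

0.125

Each parent–offspring link contributes a factor of 1/2, and independent paths through distinct common ancestors add.
First cousins share one grandparent pair — two paths of length 4: r = 2·(1/2)^4 = 1/8.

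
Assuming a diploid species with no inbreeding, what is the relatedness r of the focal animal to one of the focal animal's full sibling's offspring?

Each parent–offspring link contributes a factor of 1/2, and independent paths through distinct common ancestors add.
Full aunt/uncle↔niece/nephew: two paths of length 3 through the shared grandparent pair: r = 2·(1/2)^3 = 1/4.

0.25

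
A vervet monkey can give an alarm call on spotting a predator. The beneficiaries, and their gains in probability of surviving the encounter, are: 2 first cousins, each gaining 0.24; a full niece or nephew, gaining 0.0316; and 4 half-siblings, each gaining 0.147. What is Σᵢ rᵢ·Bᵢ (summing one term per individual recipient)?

r to a first cousin = 0.125 (first cousins share one grandparent pair — two paths of length 4: r = 2·(1/2)^4 = 1/8).
r to a full niece or nephew = 1/4 (full aunt/uncle↔niece/nephew: two paths of length 3 through the shared grandparent pair: r = 2·(1/2)^3 = 1/4).
r to a half-sibling = 0.25 (half-sibs share one parent — one path of length 2: r = (1/2)^2 = 1/4).
Summing one r·B term per recipient: 2·0.125·0.24 + 1·0.25·0.0316 + 4·0.25·0.147 = 0.2149.

0.2149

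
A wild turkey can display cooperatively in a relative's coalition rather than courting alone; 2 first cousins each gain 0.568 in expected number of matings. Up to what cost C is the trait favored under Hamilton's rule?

0.142

r to a first cousin = 1/8 (first cousins share one grandparent pair — two paths of length 4: r = 2·(1/2)^4 = 1/8).
Hamilton's rule: n·r·B > C, so the trait is favored while C < n·r·B = 2·0.125·0.568 = 0.142.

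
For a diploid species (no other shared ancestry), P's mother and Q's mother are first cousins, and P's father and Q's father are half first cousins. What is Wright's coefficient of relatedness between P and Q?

Relatedness sums over independent paths through distinct common ancestors.
P and Q are related in two ways: second cousins through their mothers (r = 1/32) and half second cousins through their fathers (r = 1/64).
r = 1/32 + 1/64 = 3/64 = 0.046875.

0.046875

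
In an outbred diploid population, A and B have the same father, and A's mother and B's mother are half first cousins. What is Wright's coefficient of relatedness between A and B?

0.265625

With two independent routes of shared ancestry, r is the sum of the two contributions.
A and B are related in two ways: half-sibs through their shared father (r = 1/4) and half second cousins through their mothers (r = 1/64).
r = 1/4 + 1/64 = 0.265625.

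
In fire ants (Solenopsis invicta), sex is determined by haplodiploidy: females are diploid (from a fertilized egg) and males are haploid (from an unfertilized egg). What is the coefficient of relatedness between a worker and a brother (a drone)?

0.25

Her haploid brother carries none of their father's genes and a random half of their mother's genome; that half matches the maternal half of her own genome with probability 1/2: r = 1/2 · 1/2 = 1/4.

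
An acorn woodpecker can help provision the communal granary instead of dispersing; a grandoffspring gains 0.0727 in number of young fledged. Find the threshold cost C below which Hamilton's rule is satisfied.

r to a grandoffspring = 0.25 (two parent–offspring links: r = (1/2)^2 = 1/4).
Hamilton's rule: n·r·B > C, so the trait is favored while C < n·r·B = 1·0.25·0.0727 = 0.018175.

0.018175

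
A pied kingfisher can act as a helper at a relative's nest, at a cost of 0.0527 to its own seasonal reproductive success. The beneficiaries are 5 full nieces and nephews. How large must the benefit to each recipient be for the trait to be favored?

r to a full niece or nephew = 1/4 (full aunt/uncle↔niece/nephew: two paths of length 3 through the shared grandparent pair: r = 2·(1/2)^3 = 1/4).
Hamilton's rule with n recipients of equal r: n·r·B > C, so B > C/(n·r) = 0.0527/(5·0.25) = 0.0422.

0.0422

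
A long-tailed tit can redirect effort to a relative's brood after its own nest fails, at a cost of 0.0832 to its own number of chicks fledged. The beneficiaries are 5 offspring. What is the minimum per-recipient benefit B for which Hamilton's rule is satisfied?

r to an offspring = 0.5 (one parent–offspring link: r = (1/2)^1 = 1/2).
Hamilton's rule with n recipients of equal r: n·r·B > C, so B > C/(n·r) = 0.0832/(5·0.5) = 0.0333.

0.0333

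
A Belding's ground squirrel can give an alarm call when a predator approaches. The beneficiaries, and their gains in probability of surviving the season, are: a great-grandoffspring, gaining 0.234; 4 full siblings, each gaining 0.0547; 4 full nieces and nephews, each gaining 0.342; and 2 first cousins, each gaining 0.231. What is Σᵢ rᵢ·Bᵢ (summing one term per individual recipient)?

0.5384

r to a great-grandoffspring = 0.125 (three parent–offspring links: r = (1/2)^3 = 1/8).
r to a full sibling = 1/2 (full sibs share both parents — two paths of length 2: r = 2·(1/2)^2 = 1/2).
r to a full niece or nephew = 0.25 (full aunt/uncle↔niece/nephew: two paths of length 3 through the shared grandparent pair: r = 2·(1/2)^3 = 1/4).
r to a first cousin = 1/8 (first cousins share one grandparent pair — two paths of length 4: r = 2·(1/2)^4 = 1/8).
Summing one r·B term per recipient: 1·0.125·0.234 + 4·0.5·0.0547 + 4·0.25·0.342 + 2·0.125·0.231 = 0.5384.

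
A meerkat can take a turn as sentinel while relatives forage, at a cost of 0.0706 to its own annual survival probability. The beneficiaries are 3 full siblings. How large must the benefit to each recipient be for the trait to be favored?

0.0471

r to a full sibling = 0.5 (full sibs share both parents — two paths of length 2: r = 2·(1/2)^2 = 1/2).
Hamilton's rule with n recipients of equal r: n·r·B > C, so B > C/(n·r) = 0.0706/(3·0.5) = 0.0471.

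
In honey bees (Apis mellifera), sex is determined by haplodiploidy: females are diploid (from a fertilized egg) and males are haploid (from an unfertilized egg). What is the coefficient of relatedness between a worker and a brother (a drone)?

0.25

Her haploid brother carries none of their father's genes and a random half of their mother's genome; that half matches the maternal half of her own genome with probability 1/2: r = 1/2 · 1/2 = 1/4.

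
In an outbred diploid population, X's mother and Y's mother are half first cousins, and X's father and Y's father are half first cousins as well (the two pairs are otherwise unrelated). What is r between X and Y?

0.03125

Relatedness sums over independent paths through distinct common ancestors.
X and Y are related in two ways: half second cousins through their mothers (r = 1/64) and half second cousins through their fathers (r = 1/64).
r = 1/64 + 1/64 = 1/32 = 0.03125.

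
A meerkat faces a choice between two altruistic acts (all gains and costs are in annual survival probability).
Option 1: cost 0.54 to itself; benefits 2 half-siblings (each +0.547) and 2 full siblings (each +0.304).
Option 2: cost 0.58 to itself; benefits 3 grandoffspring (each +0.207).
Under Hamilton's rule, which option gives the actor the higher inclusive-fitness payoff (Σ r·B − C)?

Option 1: r to a half-sibling = 0.25.
Option 1: r to a full sibling = 0.5.
Option 1: Σ r·B − C = (2·0.25·0.547 + 2·0.5·0.304) − 0.54 = 0.0375.
Option 2: r to a grandoffspring = 0.25.
Option 2: Σ r·B − C = (3·0.25·0.207) − 0.58 = -0.42475.
Option 1 has the higher net inclusive-fitness payoff.

Option 1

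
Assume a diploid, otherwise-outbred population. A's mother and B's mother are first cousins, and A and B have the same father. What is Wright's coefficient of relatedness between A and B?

0.28125

Independent pedigree routes through distinct common ancestors add.
A and B are related in two ways: second cousins through their mothers (r = 1/32) and half-sibs through their shared father (r = 1/4).
r = 1/32 + 1/4 = 0.28125.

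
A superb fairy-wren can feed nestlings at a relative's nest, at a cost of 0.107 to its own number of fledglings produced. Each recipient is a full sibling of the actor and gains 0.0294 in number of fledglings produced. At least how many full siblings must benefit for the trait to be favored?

8

r to a full sibling = 1/2 (full sibs share both parents — two paths of length 2: r = 2·(1/2)^2 = 1/2).
Hamilton's rule: n·r·B > C  ⇒  n > C/(r·B) = 0.107/(0.5·0.0294) = 7.279.
The smallest integer exceeding 7.279 is 8.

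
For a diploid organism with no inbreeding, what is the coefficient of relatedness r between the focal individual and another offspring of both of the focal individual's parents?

0.5

Each parent–offspring link contributes a factor of 1/2, and independent paths through distinct common ancestors add.
Full sibs share both parents — two paths of length 2: r = 2·(1/2)^2 = 1/2.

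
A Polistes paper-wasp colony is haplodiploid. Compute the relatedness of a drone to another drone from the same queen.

Haploid brothers each carry a random half of the queen's diploid genome, so on average they share half: r = 1/2.

0.5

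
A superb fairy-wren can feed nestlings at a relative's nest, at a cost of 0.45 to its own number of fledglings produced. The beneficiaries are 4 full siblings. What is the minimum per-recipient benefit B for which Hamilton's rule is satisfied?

0.225

r to a full sibling = 0.5 (full sibs share both parents — two paths of length 2: r = 2·(1/2)^2 = 1/2).
Hamilton's rule with n recipients of equal r: n·r·B > C, so B > C/(n·r) = 0.45/(4·0.5) = 0.225.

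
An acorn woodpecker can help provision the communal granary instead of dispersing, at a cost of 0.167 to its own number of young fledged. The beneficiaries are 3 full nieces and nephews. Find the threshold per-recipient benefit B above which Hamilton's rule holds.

0.2227

r to a full niece or nephew = 0.25 (full aunt/uncle↔niece/nephew: two paths of length 3 through the shared grandparent pair: r = 2·(1/2)^3 = 1/4).
Hamilton's rule with n recipients of equal r: n·r·B > C, so B > C/(n·r) = 0.167/(3·0.25) = 0.2227.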